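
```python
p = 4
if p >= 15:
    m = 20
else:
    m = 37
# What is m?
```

Trace:
`p = 4` → p = 4
`if p >= 15: ...` → p >= 15 is False, take else branch → m = 37
So m = 37

Answer: 37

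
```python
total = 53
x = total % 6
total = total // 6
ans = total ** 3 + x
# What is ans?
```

Trace:
`total = 53` → total = 53
`x = total % 6` → x = 5
`total = total // 6` → total = 8
`ans = total ** 3 + x` → ans = 517
So ans = 517

Answer: 517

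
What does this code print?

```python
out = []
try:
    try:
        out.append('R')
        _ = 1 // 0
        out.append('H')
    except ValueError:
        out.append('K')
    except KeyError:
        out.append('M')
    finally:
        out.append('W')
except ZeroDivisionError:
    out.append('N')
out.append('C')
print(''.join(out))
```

Execution trace: 'R' (inner try body) → 'W' (inner finally) → 'N' (outer except ZeroDivisionError) → 'C' (after the try/except). Output: RWNC

Answer: RWNC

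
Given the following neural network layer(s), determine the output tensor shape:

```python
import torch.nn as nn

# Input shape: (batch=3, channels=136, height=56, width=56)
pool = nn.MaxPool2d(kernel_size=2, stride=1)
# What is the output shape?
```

Input: (3, 136, 56, 56) -> Output: (3, 136, 55, 55)

Answer: (3, 136, 55, 55)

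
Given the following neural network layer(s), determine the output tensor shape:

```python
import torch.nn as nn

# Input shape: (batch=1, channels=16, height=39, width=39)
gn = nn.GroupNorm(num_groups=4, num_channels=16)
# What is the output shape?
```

Input: (1, 16, 39, 39) -> Output: (1, 16, 39, 39)

Answer: (1, 16, 39, 39)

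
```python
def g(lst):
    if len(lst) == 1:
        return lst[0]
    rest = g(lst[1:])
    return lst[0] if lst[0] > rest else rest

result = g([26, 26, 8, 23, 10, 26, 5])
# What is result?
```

Recursive max over [26, 26, 8, 23, 10, 26, 5] = 26

Answer: 26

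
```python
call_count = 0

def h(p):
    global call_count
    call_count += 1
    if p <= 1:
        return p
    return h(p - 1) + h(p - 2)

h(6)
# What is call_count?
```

Calls(p) = 1 + Calls(p-1) + Calls(p-2); Calls(0)=Calls(1)=1. For p=6 this gives 25.

Answer: 25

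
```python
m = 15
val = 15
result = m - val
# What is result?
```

Trace:
`m = 15` → m = 15
`val = 15` → val = 15
`result = m - val` → result = 0
So result = 0

Answer: 0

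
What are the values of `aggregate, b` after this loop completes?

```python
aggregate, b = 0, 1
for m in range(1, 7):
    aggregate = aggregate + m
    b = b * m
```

Sum and factorial of 1 to 6
`aggregate, b` takes the values: (0, 1) → (1, 1) → (3, 1) → (3, 2) → (6, 2) → (6, 6) → (10, 6) → (10, 24) → (15, 24) → (15, 120) → (21, 120) → (21, 720)

Answer: 21, 720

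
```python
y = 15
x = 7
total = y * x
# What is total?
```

Trace:
`y = 15` → y = 15
`x = 7` → x = 7
`total = y * x` → total = 105
So total = 105

Answer: 105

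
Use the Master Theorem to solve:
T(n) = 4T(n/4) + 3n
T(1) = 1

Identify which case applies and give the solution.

a=4, b=4, f(n)=3n. log_4(4) = 1. Since c=1 = 1, Case 2 applies: T(n) = Θ(n^log_b(a) · log n) = O(n log n).

Answer: O(n log n) - Case 2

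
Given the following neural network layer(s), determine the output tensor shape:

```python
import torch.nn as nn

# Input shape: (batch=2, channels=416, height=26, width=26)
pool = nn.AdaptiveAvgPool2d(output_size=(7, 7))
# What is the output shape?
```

Input: (2, 416, 26, 26) -> Output: (2, 416, 7, 7)

Answer: (2, 416, 7, 7)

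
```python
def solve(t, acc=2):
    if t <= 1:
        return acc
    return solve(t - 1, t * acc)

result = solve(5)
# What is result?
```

Accumulator trace (n, acc): (5, 2) -> (4, 10) -> (3, 40) -> (2, 120) -> (1, 240) -> return 240

Answer: 240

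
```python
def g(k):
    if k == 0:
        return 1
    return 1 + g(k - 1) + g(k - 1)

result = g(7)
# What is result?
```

g(k) = 1 + 2·g(k-1), g(0)=1. Closed form: (1+1)·2^7 - 1 = 255.

Answer: 255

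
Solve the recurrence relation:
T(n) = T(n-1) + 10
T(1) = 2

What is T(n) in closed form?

Unrolling: T(n) = T(1) + 10·(n-1) = 2 + 10(n-1) = 10n - 8.

Answer: T(n) = 10n - 8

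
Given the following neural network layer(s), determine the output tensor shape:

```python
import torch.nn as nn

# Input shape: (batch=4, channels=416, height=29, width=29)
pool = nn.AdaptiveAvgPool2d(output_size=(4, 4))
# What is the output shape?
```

Input: (4, 416, 29, 29) -> Output: (4, 416, 4, 4)

Answer: (4, 416, 4, 4)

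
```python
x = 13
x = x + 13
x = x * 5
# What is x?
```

Trace:
`x = 13` → x = 13
`x = x + 13` → x = 26
`x = x * 5` → x = 130
So x = 130

Answer: 130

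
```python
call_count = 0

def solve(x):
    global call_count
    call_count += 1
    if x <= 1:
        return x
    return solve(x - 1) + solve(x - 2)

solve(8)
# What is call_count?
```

Calls(x) = 1 + Calls(x-1) + Calls(x-2); Calls(0)=Calls(1)=1. For x=8 this gives 67.

Answer: 67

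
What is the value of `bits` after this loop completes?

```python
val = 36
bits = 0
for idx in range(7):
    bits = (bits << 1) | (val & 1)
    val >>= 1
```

Reverse lowest 7 bits of 36
`bits` takes the values: 0 → 1 → 2 → 4 → 9 → 18

Answer: 18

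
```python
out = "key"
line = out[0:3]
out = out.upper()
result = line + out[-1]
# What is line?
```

Trace:
`out = "key"` → out = 'key'
`line = out[0:3]` → line = 'key'
`out = out.upper()` → out = 'KEY'
`result = line + out[-1]` → result = 'keyY'
So line = 'key'

Answer: 'key'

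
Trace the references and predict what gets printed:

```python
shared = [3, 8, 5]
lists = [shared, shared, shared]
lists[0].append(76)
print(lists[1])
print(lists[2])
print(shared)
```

Key concept: list of same reference.
Step by step:
`shared = [3, 8, 5]` → shared = [3, 8, 5]
`lists = [shared, shared, shared]` → lists = [[3, 8, 5], [3, 8, 5], [3, 8, 5]]
`lists[0].append(76)` → shared = [3, 8, 5, 76]; lists = [[3, 8, 5, 76], [3, 8, 5, 76], [3, 8, 5, 76]]
`print(lists[1])` → prints [3, 8, 5, 76]
`print(lists[2])` → prints [3, 8, 5, 76]
`print(shared)` → prints [3, 8, 5, 76]

Answer:
[3, 8, 5, 76]
[3, 8, 5, 76]
[3, 8, 5, 76]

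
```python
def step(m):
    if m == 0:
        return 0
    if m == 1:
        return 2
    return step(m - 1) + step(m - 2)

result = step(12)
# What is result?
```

Build up from base cases: step(0)=0, step(1)=2, step(2)=2, step(3)=4, step(4)=6, step(5)=10, step(6)=16, ..., step(12)=288

Answer: 288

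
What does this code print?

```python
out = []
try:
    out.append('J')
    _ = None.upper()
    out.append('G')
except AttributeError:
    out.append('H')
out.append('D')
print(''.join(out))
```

Execution trace: 'J' (try body) → 'H' (except AttributeError) → 'D' (after the try/except). Output: JHD

Answer: JHD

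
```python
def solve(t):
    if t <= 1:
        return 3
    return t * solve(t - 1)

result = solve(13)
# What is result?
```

solve(13) = 13 * 12 * 11 * 10 * 9 * 8 * 7 * 6 * 5 * 4 * 3 * 2 * 3 = 18681062400

Answer: 18681062400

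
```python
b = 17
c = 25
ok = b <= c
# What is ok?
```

Trace:
`b = 17` → b = 17
`c = 25` → c = 25
`ok = b <= c` → ok = True
So ok = True

Answer: True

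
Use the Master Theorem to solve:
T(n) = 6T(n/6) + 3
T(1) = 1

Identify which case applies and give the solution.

a=6, b=6, f(n)=3. log_6(6) = 1. Since c=0 < 1, Case 1 applies: T(n) = Θ(n^log_b(a)) = O(n).

Answer: O(n) - Case 1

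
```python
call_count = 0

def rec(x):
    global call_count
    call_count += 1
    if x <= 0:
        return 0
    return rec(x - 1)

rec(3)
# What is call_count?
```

Linear recursion stepping by 1: 4 calls from x=3 down to ≤0.

Answer: 4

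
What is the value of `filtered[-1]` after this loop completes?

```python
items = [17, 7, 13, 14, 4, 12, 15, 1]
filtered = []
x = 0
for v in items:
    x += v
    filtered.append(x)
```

Cumulative sum ends at 83
`filtered` takes the values: [] → [17] → [17, 24] → [17, 24, 37] → [17, 24, 37, 51] → [17, 24, 37, 51, 55] → [17, 24, 37, 51, 55, 67] → [17, 24, 37, 51, 55, 67, 82] → [17, 24, 37, 51, 55, 67, 82, 83]
So `filtered[-1]` = 83

Answer: 83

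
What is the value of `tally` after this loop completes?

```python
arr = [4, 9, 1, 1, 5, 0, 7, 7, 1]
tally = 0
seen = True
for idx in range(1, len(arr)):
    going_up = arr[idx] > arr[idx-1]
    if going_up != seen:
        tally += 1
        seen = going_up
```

Count direction changes in [4, 9, 1, 1, 5, 0, 7, 7, 1]
`tally` takes the values: 0 → 1 → 2 → 3 → 4 → 5

Answer: 5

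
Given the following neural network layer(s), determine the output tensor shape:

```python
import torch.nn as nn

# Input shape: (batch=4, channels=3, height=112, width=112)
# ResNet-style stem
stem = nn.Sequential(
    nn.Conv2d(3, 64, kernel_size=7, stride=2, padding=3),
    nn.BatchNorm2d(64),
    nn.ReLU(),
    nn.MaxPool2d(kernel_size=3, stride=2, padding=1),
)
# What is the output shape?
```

Input: (4, 3, 112, 112) -> after Conv2d 7x7 stride=2: (4, 64, 56, 56) -> Output: (4, 64, 28, 28)

Answer: (4, 64, 28, 28)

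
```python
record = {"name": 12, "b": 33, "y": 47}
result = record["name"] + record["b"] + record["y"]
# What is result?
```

Trace:
`record = {"name": 12, "b": 33, "y": 47}` → record = {'name': 12, 'b': 33, 'y': 47}
`result = record["name"] + record["b"] + record["y"]` → result = 92
So result = 92

Answer: 92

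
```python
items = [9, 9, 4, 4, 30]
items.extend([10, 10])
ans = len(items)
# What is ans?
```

Trace:
`items = [9, 9, 4, 4, 30]` → items = [9, 9, 4, 4, 30]
`items.extend([10, 10])` → items = [9, 9, 4, 4, 30, 10, 10]
`ans = len(items)` → ans = 7
So ans = 7

Answer: 7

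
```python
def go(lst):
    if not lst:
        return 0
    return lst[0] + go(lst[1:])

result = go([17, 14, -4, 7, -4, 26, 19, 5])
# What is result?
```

17 + 14 + (-4) + 7 + (-4) + 26 + 19 + 5 + 0 = 80

Answer: 80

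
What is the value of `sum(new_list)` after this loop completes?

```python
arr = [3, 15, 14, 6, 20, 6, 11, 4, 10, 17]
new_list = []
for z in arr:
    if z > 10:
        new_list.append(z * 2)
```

Sum of doubled values > 10
`new_list` takes the values: [] → [30] → [30, 28] → [30, 28, 40] → [30, 28, 40, 22] → [30, 28, 40, 22, 34]
So `sum(new_list)` = 154

Answer: 154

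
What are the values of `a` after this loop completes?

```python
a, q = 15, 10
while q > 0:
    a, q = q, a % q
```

GCD of 15 and 10
`a` takes the values: 15 → 10 → 5

Answer: 5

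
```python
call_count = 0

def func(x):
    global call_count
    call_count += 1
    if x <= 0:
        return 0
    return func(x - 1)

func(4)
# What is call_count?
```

Linear recursion stepping by 1: 5 calls from x=4 down to ≤0.

Answer: 5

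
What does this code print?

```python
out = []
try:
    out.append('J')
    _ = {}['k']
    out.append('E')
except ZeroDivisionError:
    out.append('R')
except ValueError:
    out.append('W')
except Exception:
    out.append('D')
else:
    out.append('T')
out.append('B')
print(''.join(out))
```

Execution trace: 'J' (try body) → 'D' (except Exception) → 'B' (after the try/except). Output: JDB

Answer: JDB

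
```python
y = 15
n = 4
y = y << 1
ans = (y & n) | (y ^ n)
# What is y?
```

Trace:
`y = 15` → y = 15
`n = 4` → n = 4
`y = y << 1` → y = 30
`ans = (y & n) | (y ^ n)` → ans = 30
So y = 30

Answer: 30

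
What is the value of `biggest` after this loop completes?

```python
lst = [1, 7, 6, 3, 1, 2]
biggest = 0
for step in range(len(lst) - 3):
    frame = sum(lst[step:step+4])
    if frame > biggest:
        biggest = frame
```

Max sum of 4-element window in [1, 7, 6, 3, 1, 2]
`biggest` takes the values: 0 → 17

Answer: 17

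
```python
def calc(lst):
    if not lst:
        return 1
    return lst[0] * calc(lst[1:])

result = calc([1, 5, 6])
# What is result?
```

Product over [1, 5, 6] = 1 * 5 * 6 = 30

Answer: 30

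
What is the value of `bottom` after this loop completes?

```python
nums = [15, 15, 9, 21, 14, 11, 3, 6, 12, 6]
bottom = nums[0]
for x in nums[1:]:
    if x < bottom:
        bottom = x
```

Minimum of [15, 15, 9, 21, 14, 11, 3, 6, 12, 6]
`bottom` takes the values: 15 → 9 → 3

Answer: 3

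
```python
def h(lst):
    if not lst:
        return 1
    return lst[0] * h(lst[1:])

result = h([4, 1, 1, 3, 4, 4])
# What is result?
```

Product over [4, 1, 1, 3, 4, 4] = 4 * 1 * 1 * 3 * 4 * 4 = 192

Answer: 192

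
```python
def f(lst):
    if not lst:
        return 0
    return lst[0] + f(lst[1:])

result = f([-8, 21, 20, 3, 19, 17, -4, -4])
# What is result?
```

(-8) + 21 + 20 + 3 + 19 + 17 + (-4) + (-4) + 0 = 64

Answer: 64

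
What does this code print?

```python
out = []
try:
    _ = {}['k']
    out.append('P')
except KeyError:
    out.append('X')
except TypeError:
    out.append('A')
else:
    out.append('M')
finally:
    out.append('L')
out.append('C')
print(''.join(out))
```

Execution trace: 'X' (except KeyError) → 'L' (finally) → 'C' (after the try/except). Output: XLC

Answer: XLC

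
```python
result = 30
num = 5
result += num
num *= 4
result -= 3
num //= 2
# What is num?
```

Trace:
`result = 30` → result = 30
`num = 5` → num = 5
`result += num` → result = 35
`num *= 4` → num = 20
`result -= 3` → result = 32
`num //= 2` → num = 10
So num = 10

Answer: 10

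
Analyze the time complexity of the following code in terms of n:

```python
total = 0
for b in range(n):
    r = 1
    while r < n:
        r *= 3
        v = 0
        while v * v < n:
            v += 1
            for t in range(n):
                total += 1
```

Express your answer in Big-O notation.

Each loop level contributes: n × log n × √n × n. Multiplying the contributions gives O(n^2√n log n).

Answer: O(n^2√n log n)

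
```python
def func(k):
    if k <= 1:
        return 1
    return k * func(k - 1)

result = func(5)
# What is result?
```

func(5) = 5 * 4 * 3 * 2 * 1 = 120

Answer: 120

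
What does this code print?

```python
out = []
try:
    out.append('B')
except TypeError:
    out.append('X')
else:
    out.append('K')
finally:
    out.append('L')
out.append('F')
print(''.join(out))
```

Execution trace: 'B' (try body, no exception) → 'K' (else) → 'L' (finally) → 'F' (after the try/except). Output: BKLF

Answer: BKLF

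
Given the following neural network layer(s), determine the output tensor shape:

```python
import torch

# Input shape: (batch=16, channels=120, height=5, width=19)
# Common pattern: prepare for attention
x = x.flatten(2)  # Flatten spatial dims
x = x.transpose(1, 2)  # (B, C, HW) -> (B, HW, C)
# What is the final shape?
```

Input: (16, 120, 5, 19) -> after flatten(2): (16, 120, 95) -> Output: (16, 95, 120)

Answer: (16, 95, 120)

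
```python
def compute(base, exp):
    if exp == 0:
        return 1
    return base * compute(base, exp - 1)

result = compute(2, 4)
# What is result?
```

compute(2, 4) = 2 * 2 * 2 * 2 = 16

Answer: 16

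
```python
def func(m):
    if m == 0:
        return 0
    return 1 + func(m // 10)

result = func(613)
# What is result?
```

Count of digits of 613: 3

Answer: 3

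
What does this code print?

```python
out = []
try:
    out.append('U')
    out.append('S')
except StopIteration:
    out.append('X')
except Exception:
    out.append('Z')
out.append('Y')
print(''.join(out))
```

Execution trace: 'U' (try body) → 'S' (try body, no exception) → 'Y' (after the try/except). Output: USY

Answer: USY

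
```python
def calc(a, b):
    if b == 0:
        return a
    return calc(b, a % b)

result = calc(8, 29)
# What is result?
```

calc(8, 29) -> calc(29, 8) -> calc(8, 5) -> calc(5, 3) -> calc(3, 2) -> calc(2, 1) -> calc(1, 0) -> 1

Answer: 1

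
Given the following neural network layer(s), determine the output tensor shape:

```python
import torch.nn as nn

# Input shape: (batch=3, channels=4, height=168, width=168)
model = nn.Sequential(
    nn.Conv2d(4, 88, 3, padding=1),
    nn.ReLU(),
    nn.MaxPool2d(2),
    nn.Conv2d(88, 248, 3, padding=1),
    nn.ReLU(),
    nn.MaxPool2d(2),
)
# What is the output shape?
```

Input: (3, 4, 168, 168) -> after first Conv2d: (3, 88, 168, 168) -> after first MaxPool2d: (3, 88, 84, 84) -> after second Conv2d: (3, 248, 84, 84) -> Output: (3, 248, 42, 42)

Answer: (3, 248, 42, 42)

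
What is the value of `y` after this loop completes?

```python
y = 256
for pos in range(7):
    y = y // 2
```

Halve 7 times: 256 // 2^7 = 2
`y` takes the values: 256 → 128 → 64 → 32 → 16 → 8 → 4 → 2

Answer: 2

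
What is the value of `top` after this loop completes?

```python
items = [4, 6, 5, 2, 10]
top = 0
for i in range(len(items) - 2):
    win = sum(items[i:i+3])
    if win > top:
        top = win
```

Max sum of 3-element window in [4, 6, 5, 2, 10]
`top` takes the values: 0 → 15 → 17

Answer: 17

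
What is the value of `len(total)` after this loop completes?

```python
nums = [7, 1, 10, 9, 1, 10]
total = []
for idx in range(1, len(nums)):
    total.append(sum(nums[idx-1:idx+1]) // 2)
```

Number of 2-element averages
`total` takes the values: [] → [4] → [4, 5] → [4, 5, 9] → [4, 5, 9, 5] → [4, 5, 9, 5, 5]
So `len(total)` = 5

Answer: 5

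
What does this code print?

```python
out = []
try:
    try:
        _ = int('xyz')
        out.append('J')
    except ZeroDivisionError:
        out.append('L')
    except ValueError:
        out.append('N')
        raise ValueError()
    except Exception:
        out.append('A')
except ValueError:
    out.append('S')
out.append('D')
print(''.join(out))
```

Execution trace: 'N' (inner except ValueError) → 'S' (outer except ValueError) → 'D' (after the try/except). Output: NSD

Answer: NSD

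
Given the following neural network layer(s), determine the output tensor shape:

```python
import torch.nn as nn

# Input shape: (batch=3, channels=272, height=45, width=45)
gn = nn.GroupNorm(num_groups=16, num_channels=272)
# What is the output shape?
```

Input: (3, 272, 45, 45) -> Output: (3, 272, 45, 45)

Answer: (3, 272, 45, 45)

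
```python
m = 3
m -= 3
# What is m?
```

Trace:
`m = 3` → m = 3
`m -= 3` → m = 0
So m = 0

Answer: 0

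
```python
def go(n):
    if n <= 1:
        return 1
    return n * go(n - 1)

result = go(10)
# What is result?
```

go(10) = 10 * 9 * 8 * 7 * 6 * 5 * 4 * 3 * 2 * 1 = 3628800

Answer: 3628800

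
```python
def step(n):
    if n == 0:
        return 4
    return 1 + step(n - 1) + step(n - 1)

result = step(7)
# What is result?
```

step(n) = 1 + 2·step(n-1), step(0)=4. Closed form: (4+1)·2^7 - 1 = 639.

Answer: 639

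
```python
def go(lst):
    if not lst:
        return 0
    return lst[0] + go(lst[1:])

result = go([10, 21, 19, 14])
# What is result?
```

10 + 21 + 19 + 14 + 0 = 64

Answer: 64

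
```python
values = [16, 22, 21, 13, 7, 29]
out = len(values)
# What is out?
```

Trace:
`values = [16, 22, 21, 13, 7, 29]` → values = [16, 22, 21, 13, 7, 29]
`out = len(values)` → out = 6
So out = 6

Answer: 6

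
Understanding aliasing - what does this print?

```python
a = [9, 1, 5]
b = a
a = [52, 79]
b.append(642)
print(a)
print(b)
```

Key concept: rebinding vs mutation: a is rebound to a new list, b still points at the original.
Step by step:
`a = [9, 1, 5]` → a = [9, 1, 5]
`b = a` → b = [9, 1, 5] (same object as a)
`a = [52, 79]` → a = [52, 79]
`b.append(642)` → b = [9, 1, 5, 642]
`print(a)` → prints [52, 79]
`print(b)` → prints [9, 1, 5, 642]

Answer:
[52, 79]
[9, 1, 5, 642]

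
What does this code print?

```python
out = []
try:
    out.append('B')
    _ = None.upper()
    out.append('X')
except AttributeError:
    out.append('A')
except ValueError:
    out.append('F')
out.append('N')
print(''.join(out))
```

Execution trace: 'B' (try body) → 'A' (except AttributeError) → 'N' (after the try/except). Output: BAN

Answer: BAN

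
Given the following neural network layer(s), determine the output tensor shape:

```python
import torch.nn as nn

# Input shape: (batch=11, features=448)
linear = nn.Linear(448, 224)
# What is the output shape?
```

Input: (11, 448) -> Output: (11, 224)

Answer: (11, 224)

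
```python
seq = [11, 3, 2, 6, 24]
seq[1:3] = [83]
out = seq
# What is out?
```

Trace:
`seq = [11, 3, 2, 6, 24]` → seq = [11, 3, 2, 6, 24]
`seq[1:3] = [83]` → seq = [11, 83, 6, 24]
`out = seq` → out = [11, 83, 6, 24]
So out = [11, 83, 6, 24]

Answer: [11, 83, 6, 24]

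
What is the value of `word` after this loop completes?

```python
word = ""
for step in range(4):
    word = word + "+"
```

Repeat '+' 4 times
`word` takes the values: "" → "+" → "++" → "+++" → "++++"

Answer: "++++"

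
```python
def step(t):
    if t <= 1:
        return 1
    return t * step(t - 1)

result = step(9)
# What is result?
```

step(9) = 9 * 8 * 7 * 6 * 5 * 4 * 3 * 2 * 1 = 362880

Answer: 362880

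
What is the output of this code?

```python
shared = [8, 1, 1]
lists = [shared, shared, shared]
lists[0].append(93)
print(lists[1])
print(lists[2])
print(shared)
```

Key concept: list of same reference.
Step by step:
`shared = [8, 1, 1]` → shared = [8, 1, 1]
`lists = [shared, shared, shared]` → lists = [[8, 1, 1], [8, 1, 1], [8, 1, 1]]
`lists[0].append(93)` → shared = [8, 1, 1, 93]; lists = [[8, 1, 1, 93], [8, 1, 1, 93], [8, 1, 1, 93]]
`print(lists[1])` → prints [8, 1, 1, 93]
`print(lists[2])` → prints [8, 1, 1, 93]
`print(shared)` → prints [8, 1, 1, 93]

Answer:
[8, 1, 1, 93]
[8, 1, 1, 93]
[8, 1, 1, 93]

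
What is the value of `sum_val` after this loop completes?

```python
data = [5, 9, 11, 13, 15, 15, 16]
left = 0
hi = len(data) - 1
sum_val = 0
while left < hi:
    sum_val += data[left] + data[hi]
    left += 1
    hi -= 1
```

Sum of pairs from ends
`sum_val` takes the values: 0 → 21 → 45 → 71

Answer: 71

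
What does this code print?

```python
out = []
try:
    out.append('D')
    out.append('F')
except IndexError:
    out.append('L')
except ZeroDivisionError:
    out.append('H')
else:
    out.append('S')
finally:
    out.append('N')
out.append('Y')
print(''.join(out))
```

Execution trace: 'D' (try body) → 'F' (try body, no exception) → 'S' (else) → 'N' (finally) → 'Y' (after the try/except). Output: DFSNY

Answer: DFSNY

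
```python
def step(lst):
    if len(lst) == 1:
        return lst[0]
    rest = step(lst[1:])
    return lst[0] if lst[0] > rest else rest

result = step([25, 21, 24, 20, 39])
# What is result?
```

Recursive max over [25, 21, 24, 20, 39] = 39

Answer: 39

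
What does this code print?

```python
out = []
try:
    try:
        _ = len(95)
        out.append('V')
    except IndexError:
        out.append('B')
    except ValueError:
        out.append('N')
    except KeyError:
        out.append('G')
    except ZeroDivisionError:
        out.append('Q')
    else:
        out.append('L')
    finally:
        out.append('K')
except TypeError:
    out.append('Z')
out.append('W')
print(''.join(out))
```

Execution trace: 'K' (finally) → 'Z' (outer except TypeError) → 'W' (after the try/except). Output: KZW

Answer: KZW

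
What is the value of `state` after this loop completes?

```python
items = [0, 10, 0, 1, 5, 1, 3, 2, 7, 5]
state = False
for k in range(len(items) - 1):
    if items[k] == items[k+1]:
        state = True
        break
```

Check consecutive duplicates in [0, 10, 0, 1, 5, 1, 3, 2, 7, 5]
`state` takes the values: False

Answer: False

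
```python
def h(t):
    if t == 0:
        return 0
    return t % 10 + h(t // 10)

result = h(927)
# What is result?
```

Sum of digits of 927: 7 + 2 + 9 = 18

Answer: 18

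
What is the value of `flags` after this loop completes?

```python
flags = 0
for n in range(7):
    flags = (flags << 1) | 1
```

Build 7 consecutive 1-bits: 0b1111111
`flags` takes the values: 0 → 1 → 3 → 7 → 15 → 31 → 63 → 127

Answer: 127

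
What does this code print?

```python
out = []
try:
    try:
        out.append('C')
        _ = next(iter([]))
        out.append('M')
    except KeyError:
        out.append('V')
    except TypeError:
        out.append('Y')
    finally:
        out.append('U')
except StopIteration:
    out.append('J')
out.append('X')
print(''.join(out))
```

Execution trace: 'C' (inner try body) → 'U' (inner finally) → 'J' (outer except StopIteration) → 'X' (after the try/except). Output: CUJX

Answer: CUJX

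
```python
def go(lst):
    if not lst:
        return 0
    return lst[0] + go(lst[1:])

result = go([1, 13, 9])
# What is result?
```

1 + 13 + 9 + 0 = 23

Answer: 23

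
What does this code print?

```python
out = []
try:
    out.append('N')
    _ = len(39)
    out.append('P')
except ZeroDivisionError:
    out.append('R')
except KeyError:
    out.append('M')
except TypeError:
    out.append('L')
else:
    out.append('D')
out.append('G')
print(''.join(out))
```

Execution trace: 'N' (try body) → 'L' (except TypeError) → 'G' (after the try/except). Output: NLG

Answer: NLG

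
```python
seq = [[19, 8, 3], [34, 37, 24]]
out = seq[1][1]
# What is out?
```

Trace:
`seq = [[19, 8, 3], [34, 37, 24]]` → seq = [[19, 8, 3], [34, 37, 24]]
`out = seq[1][1]` → out = 37
So out = 37

Answer: 37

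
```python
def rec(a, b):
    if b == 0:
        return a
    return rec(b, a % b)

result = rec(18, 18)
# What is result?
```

rec(18, 18) -> rec(18, 0) -> 18

Answer: 18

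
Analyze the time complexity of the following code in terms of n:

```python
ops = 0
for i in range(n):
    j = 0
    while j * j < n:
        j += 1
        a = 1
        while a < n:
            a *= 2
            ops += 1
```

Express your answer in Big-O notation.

Each loop level contributes: n × √n × log n. Multiplying the contributions gives O(n√n log n).

Answer: O(n√n log n)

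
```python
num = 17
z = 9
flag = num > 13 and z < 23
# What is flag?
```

Trace:
`num = 17` → num = 17
`z = 9` → z = 9
`flag = num > 13 and z < 23` → flag = True
So flag = True

Answer: True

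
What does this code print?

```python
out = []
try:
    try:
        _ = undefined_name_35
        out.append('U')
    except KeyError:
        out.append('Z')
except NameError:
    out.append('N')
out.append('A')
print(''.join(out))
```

Execution trace: 'N' (outer except NameError) → 'A' (after the try/except). Output: NA

Answer: NA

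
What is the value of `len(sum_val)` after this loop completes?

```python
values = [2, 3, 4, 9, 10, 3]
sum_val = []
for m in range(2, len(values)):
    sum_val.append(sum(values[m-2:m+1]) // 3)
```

Number of 3-element averages
`sum_val` takes the values: [] → [3] → [3, 5] → [3, 5, 7] → [3, 5, 7, 7]
So `len(sum_val)` = 4

Answer: 4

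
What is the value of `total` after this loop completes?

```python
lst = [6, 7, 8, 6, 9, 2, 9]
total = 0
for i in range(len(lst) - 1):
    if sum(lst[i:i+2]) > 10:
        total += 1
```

Count windows with sum > 10
`total` takes the values: 0 → 1 → 2 → 3 → 4 → 5 → 6

Answer: 6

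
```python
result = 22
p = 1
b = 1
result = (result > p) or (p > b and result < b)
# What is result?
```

Trace:
`result = 22` → result = 22
`p = 1` → p = 1
`b = 1` → b = 1
`result = (result > p) or (p > b and result < b)` → result = True
So result = True

Answer: True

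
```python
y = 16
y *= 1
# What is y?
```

Trace:
`y = 16` → y = 16
`y *= 1` → y = 16
So y = 16

Answer: 16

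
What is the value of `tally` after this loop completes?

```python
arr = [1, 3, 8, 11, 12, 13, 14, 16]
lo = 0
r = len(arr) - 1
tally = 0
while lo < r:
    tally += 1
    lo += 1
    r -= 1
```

Iterations until pointers meet (list length 8)
`tally` takes the values: 0 → 1 → 2 → 3 → 4

Answer: 4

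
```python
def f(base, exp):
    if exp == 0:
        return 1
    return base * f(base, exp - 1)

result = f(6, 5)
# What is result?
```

f(6, 5) = 6 * 6 * 6 * 6 * 6 = 7776

Answer: 7776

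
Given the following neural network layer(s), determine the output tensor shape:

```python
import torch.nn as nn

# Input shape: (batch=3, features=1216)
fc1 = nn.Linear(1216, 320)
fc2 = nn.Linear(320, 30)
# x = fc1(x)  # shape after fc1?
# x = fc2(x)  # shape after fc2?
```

Input: (3, 1216) -> after fc1: (3, 320) -> Output: (3, 30)

Answer: (3, 30)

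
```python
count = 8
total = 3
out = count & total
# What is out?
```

Trace:
`count = 8` → count = 8
`total = 3` → total = 3
`out = count & total` → out = 0
So out = 0

Answer: 0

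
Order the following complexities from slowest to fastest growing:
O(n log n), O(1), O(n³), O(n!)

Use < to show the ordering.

Ordered by growth rate: O(1) < O(n log n) < O(n³) < O(n!)

Answer: O(1) < O(n log n) < O(n³) < O(n!)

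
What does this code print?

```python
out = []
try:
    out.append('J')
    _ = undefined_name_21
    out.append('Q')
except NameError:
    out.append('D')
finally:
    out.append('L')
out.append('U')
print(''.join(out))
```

Execution trace: 'J' (try body) → 'D' (except NameError) → 'L' (finally) → 'U' (after the try/except). Output: JDLU

Answer: JDLU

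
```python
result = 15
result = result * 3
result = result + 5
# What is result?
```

Trace:
`result = 15` → result = 15
`result = result * 3` → result = 45
`result = result + 5` → result = 50
So result = 50

Answer: 50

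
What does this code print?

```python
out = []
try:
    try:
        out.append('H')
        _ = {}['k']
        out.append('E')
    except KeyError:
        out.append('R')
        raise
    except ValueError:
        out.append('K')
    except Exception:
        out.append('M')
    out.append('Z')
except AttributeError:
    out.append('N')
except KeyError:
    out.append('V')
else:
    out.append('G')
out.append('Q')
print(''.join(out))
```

Execution trace: 'H' (inner try body) → 'R' (inner except KeyError) → 'V' (except KeyError) → 'Q' (after the try/except). Output: HRVQ

Answer: HRVQ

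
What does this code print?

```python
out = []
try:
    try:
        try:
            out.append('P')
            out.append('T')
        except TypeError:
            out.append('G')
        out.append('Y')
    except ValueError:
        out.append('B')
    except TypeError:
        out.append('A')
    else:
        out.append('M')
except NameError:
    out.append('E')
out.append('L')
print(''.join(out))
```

Execution trace: 'P' (inner try body) → 'T' (inner try body, no exception) → 'Y' (try body, no exception) → 'M' (else) → 'L' (after the try/except). Output: PTYML

Answer: PTYML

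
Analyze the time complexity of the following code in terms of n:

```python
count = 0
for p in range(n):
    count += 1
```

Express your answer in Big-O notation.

Each loop level contributes: n. Multiplying the contributions gives O(n).

Answer: O(n)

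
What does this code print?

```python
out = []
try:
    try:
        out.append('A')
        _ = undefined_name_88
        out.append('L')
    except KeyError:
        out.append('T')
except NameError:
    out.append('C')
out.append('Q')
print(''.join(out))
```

Execution trace: 'A' (try body) → 'C' (outer except NameError) → 'Q' (after the try/except). Output: ACQ

Answer: ACQ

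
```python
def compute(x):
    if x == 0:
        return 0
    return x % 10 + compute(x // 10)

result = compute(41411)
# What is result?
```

Sum of digits of 41411: 1 + 1 + 4 + 1 + 4 = 11

Answer: 11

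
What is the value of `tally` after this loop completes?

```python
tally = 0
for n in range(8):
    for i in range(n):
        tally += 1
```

Triangle number: 0+1+2+...+7
`tally` takes the values: 0 → 1 → 2 → 3 → 4 → 5 → 6 → 7 → 8 → 9 → 10 → 11 → 12 → 13 → 14 → 15 → 16 → 17 → 18 → 19 → 20 → 21 → 22 → 23 → 24 → 25 → 26 → 27 → 28

Answer: 28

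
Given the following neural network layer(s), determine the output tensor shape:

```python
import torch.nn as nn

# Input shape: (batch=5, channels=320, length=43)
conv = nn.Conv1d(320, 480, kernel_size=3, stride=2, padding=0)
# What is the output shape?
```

Input: (5, 320, 43) -> Output: (5, 480, 21)

Answer: (5, 480, 21)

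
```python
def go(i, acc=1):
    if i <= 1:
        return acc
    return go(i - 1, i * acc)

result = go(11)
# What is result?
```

Accumulator trace (n, acc): (11, 1) -> (10, 11) -> (9, 110) -> (8, 990) -> (7, 7920) -> (6, 55440) -> (5, 332640) -> (4, 1663200) -> (3, 6652800) -> (2, 19958400) -> (1, 39916800) -> return 39916800

Answer: 39916800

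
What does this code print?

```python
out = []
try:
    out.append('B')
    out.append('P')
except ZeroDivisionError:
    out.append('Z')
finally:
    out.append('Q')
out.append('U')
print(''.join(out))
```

Execution trace: 'B' (try body) → 'P' (try body, no exception) → 'Q' (finally) → 'U' (after the try/except). Output: BPQU

Answer: BPQU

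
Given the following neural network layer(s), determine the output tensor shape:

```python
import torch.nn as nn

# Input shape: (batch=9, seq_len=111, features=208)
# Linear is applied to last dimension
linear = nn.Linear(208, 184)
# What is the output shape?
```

Input: (9, 111, 208) -> Output: (9, 111, 184)

Answer: (9, 111, 184)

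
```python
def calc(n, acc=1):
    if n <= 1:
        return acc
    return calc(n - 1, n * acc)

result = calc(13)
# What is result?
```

Accumulator trace (n, acc): (13, 1) -> (12, 13) -> (11, 156) -> (10, 1716) -> (9, 17160) -> (8, 154440) -> (7, 1235520) -> (6, 8648640) -> (5, 51891840) -> (4, 259459200) -> (3, 1037836800) -> (2, 3113510400) -> (1, 6227020800) -> return 6227020800

Answer: 6227020800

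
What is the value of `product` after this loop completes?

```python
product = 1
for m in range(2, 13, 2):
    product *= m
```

Product of even numbers 2 to 12
`product` takes the values: 1 → 2 → 8 → 48 → 384 → 3840 → 46080

Answer: 46080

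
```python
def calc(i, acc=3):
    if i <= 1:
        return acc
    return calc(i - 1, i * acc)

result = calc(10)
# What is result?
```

Accumulator trace (n, acc): (10, 3) -> (9, 30) -> (8, 270) -> (7, 2160) -> (6, 15120) -> (5, 90720) -> (4, 453600) -> (3, 1814400) -> (2, 5443200) -> (1, 10886400) -> return 10886400

Answer: 10886400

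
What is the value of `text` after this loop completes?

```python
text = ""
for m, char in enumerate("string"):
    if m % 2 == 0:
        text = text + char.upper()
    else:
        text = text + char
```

Uppercase even positions in 'string'
`text` takes the values: "" → "S" → "St" → "StR" → "StRi" → "StRiN" → "StRiNg"

Answer: "StRiNg"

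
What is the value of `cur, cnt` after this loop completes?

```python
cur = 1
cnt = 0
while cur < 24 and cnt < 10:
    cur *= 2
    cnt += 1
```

Double until >= 24 or 10 iterations
`cur, cnt` takes the values: (1, 0) → (2, 0) → (2, 1) → (4, 1) → (4, 2) → (8, 2) → (8, 3) → (16, 3) → (16, 4) → (32, 4) → (32, 5)

Answer: 32, 5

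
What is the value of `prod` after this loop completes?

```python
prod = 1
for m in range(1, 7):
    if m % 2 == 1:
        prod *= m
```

Product of odd numbers 1 to 6
`prod` takes the values: 1 → 3 → 15

Answer: 15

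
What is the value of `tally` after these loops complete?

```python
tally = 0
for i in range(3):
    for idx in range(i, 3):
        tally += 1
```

Upper triangle: 3 + 2 + ... + 1
`tally` takes the values: 0 → 1 → 2 → 3 → 4 → 5 → 6

Answer: 6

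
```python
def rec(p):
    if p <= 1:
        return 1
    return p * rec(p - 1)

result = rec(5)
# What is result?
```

rec(5) = 5 * 4 * 3 * 2 * 1 = 120

Answer: 120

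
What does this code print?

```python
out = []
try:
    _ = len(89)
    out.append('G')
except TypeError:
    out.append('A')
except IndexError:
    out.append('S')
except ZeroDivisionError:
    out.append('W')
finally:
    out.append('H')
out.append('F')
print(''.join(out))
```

Execution trace: 'A' (except TypeError) → 'H' (finally) → 'F' (after the try/except). Output: AHF

Answer: AHF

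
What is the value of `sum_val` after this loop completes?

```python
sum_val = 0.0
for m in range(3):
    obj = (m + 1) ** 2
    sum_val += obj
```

Sum of squared losses 1² + 2² + ... + 3²
`sum_val` takes the values: 0.0 → 1.0 → 5.0 → 14.0

Answer: 14.0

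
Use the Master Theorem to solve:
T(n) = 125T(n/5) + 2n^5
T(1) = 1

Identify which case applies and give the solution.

a=125, b=5, f(n)=2n^5. log_5(125) = 3. Since c=5 > 3 and the regularity condition holds (125(n/5)^5 = (125/5^5)n^5 with 125/5^5 < 1), Case 3 applies: T(n) = Θ(f(n)) = O(n^5).

Answer: O(n^5) - Case 3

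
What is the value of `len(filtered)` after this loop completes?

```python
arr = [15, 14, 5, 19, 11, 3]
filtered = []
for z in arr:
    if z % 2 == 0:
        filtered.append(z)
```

Count even numbers in [15, 14, 5, 19, 11, 3]
`filtered` takes the values: [] → [14]
So `len(filtered)` = 1

Answer: 1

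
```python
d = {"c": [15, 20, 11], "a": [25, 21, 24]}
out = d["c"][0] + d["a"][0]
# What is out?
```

Trace:
`d = {"c": [15, 20, 11], "a": [25, 21, 24]}` → d = {'c': [15, 20, 11], 'a': [25, 21, 24]}
`out = d["c"][0] + d["a"][0]` → out = 40
So out = 40

Answer: 40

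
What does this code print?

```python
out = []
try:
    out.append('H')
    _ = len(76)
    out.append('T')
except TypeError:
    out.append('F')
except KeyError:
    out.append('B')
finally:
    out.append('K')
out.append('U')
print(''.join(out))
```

Execution trace: 'H' (try body) → 'F' (except TypeError) → 'K' (finally) → 'U' (after the try/except). Output: HFKU

Answer: HFKU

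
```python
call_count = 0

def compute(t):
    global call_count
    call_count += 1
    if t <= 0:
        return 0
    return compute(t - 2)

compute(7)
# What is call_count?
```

Linear recursion stepping by 2: 5 calls from t=7 down to ≤0.

Answer: 5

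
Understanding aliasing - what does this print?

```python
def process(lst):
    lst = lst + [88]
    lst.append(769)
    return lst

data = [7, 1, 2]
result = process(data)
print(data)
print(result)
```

Key concept: rebinding parameter vs mutation.
Step by step:
`data = [7, 1, 2]` → data = [7, 1, 2]
`result = process(data)` → result = [7, 1, 2, 88, 769]
`print(data)` → prints [7, 1, 2]
`print(result)` → prints [7, 1, 2, 88, 769]

Answer:
[7, 1, 2]
[7, 1, 2, 88, 769]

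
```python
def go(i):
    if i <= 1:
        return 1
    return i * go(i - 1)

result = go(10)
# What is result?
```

go(10) = 10 * 9 * 8 * 7 * 6 * 5 * 4 * 3 * 2 * 1 = 3628800

Answer: 3628800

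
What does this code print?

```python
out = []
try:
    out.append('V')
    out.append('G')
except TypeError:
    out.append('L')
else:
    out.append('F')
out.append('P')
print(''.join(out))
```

Execution trace: 'V' (try body) → 'G' (try body, no exception) → 'F' (else) → 'P' (after the try/except). Output: VGFP

Answer: VGFP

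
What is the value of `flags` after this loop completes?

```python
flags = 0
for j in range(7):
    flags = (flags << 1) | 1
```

Build 7 consecutive 1-bits: 0b1111111
`flags` takes the values: 0 → 1 → 3 → 7 → 15 → 31 → 63 → 127

Answer: 127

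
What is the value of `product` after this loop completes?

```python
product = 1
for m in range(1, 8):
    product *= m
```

7! = 5040
`product` takes the values: 1 → 2 → 6 → 24 → 120 → 720 → 5040

Answer: 5040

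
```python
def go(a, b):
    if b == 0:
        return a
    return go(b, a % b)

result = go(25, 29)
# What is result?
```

go(25, 29) -> go(29, 25) -> go(25, 4) -> go(4, 1) -> go(1, 0) -> 1

Answer: 1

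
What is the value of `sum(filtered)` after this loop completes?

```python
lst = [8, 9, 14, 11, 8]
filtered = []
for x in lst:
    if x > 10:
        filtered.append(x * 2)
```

Sum of doubled values > 10
`filtered` takes the values: [] → [28] → [28, 22]
So `sum(filtered)` = 50

Answer: 50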